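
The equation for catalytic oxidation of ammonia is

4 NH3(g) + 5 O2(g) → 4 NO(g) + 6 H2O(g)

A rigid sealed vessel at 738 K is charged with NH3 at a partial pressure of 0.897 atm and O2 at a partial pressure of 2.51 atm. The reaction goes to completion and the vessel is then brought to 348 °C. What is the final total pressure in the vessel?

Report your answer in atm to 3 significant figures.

3.06 atm

Because the vessel is rigid and T is held at 738 K, work the stoichiometry in partial pressures (P_i = n_iRT/V).
P(O2) required for 0.897 atm of NH3 = (5/4) × 0.897 = 1.121 atm; available 2.51 atm, so NH3 is limiting.
P(O2) remaining = 2.51 − (5/4) × 0.897 = 1.389 atm
P(gaseous products) = (4+6)/4 × 0.897 = 2.243 atm
P_total at 738 K = 1.389 + 2.243 = 3.632 atm
Scaling to 348 °C: P = 3.632 × 621.15/738 = 3.057 atm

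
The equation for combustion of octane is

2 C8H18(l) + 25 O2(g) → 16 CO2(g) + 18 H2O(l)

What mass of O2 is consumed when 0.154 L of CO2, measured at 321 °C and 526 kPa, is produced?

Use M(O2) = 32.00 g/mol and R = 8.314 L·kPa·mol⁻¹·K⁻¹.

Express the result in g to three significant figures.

n(CO2) = PV/RT = (526 × 0.154) / (8.314 × 594.15) = 0.01640 mol
n(O2) = (25/16) × 0.01640 = 0.02563 mol
m(O2) = 0.02563 × 32.00 = 0.8202 g

0.820 g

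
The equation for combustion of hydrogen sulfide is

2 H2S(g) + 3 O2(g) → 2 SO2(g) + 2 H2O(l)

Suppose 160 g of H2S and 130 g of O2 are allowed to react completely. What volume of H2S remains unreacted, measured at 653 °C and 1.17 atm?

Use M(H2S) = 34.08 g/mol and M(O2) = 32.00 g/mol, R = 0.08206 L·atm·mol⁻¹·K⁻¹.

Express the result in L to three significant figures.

n(H2S) = 160 / 34.08 = 4.695 mol
n(O2) = 130 / 32.00 = 4.062 mol
For 4.695 mol H2S, stoichiometry requires (3/2) × 4.695 = 7.043 mol O2; 4.062 mol is available, so O2 is limiting.
n(H2S) consumed = (2/3) × 4.062 = 2.708 mol; remaining = 4.695 − 2.708 = 1.987 mol
V(H2S) = nRT/P = 1.987 × 0.08206 × 926.15 / 1.17 = 129.1 L

129 L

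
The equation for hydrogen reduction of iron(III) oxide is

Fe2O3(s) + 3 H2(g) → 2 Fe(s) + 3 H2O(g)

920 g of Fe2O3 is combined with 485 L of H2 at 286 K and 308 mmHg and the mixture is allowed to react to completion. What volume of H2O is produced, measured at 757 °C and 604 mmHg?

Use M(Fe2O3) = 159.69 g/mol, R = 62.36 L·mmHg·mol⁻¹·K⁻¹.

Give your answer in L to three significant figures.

891 L

n(Fe2O3) = 920 / 159.69 = 5.761 mol
n(H2) = PV/RT = (308 × 485) / (62.36 × 286) = 8.376 mol
For 5.761 mol Fe2O3, stoichiometry requires (3/1) × 5.761 = 17.28 mol H2; 8.376 mol is available, so H2 is limiting.
n(H2O) = (3/3) × 8.376 = 8.376 mol
V(H2O) = nRT/P = 8.376 × 62.36 × 1030.15 / 604 = 890.9 L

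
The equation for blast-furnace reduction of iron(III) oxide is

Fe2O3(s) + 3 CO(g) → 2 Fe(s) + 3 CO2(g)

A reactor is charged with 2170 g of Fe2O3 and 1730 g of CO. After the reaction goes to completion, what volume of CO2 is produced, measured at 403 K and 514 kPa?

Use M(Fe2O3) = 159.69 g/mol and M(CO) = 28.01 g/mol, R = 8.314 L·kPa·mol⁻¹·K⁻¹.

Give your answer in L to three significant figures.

266 L

n(Fe2O3) = 2170 / 159.69 = 13.59 mol
n(CO) = 1730 / 28.01 = 61.76 mol
For 13.59 mol Fe2O3, stoichiometry requires (3/1) × 13.59 = 40.77 mol CO; 61.76 mol is available, so Fe2O3 is limiting.
n(CO2) = (3/1) × 13.59 = 40.77 mol
V(CO2) = nRT/P = 40.77 × 8.314 × 403 / 514 = 265.8 L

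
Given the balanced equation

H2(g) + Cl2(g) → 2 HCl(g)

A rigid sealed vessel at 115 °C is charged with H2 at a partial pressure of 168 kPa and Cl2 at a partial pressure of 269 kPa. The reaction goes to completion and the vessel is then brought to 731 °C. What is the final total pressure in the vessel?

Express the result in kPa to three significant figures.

With V and T fixed, P_i ∝ n_i, so the mole ratios apply directly to partial pressures at 115 °C.
P(Cl2) required for 168 kPa of H2 = (1/1) × 168 = 168.0 kPa; available 269 kPa, so H2 is limiting.
P(Cl2) remaining = 269 − (1/1) × 168 = 101.0 kPa
P(gaseous products) = (2)/1 × 168 = 336.0 kPa
P_total at 115 °C = 101.0 + 336.0 = 437.0 kPa
Scaling to 731 °C: P = 437.0 × 1004.15/388.15 = 1131 kPa

1130 kPa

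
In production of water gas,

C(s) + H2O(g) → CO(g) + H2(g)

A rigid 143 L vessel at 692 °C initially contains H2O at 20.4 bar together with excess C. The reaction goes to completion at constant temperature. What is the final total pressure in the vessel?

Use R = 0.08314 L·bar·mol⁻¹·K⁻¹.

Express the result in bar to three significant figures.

40.8 bar

Since T and V are fixed, P_final/P_initial = n_final/n_initial = 2/1.
P_final = (2/1) × 20.4 = 40.80 bar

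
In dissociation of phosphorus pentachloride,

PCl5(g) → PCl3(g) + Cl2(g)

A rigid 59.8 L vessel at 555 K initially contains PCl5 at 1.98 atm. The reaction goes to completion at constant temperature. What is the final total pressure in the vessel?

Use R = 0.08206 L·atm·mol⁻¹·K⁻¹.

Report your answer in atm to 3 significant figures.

3.96 atm

Since T and V are fixed, P_final/P_initial = n_final/n_initial = 2/1.
P_final = (2/1) × 1.98 = 3.960 atm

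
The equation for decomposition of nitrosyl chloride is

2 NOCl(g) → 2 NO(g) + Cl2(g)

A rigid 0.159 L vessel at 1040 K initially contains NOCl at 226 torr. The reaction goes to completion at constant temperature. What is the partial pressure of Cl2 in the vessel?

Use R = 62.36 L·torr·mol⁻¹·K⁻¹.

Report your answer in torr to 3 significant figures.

n(NOCl)₀ = PV/RT = (226 × 0.159) / (62.36 × 1040) = 0.0005541 mol
n(Cl2) = (1/2) × 0.0005541 = 0.0002770 mol
P(Cl2) = nRT/V = 0.0002770 × 62.36 × 1040 / 0.159 = 113.0 torr

113 torr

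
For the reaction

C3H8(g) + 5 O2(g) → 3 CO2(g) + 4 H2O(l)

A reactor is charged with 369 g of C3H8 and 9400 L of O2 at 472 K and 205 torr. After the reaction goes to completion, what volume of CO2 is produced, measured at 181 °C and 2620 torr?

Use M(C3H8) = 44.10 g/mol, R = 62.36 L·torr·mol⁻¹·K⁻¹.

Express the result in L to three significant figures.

n(C3H8) = 369 / 44.10 = 8.367 mol
n(O2) = PV/RT = (205 × 9400) / (62.36 × 472) = 65.47 mol
For 8.367 mol C3H8, stoichiometry requires (5/1) × 8.367 = 41.84 mol O2; 65.47 mol is available, so C3H8 is limiting.
n(CO2) = (3/1) × 8.367 = 25.10 mol
V(CO2) = nRT/P = 25.10 × 62.36 × 454.15 / 2620 = 271.3 L

271 L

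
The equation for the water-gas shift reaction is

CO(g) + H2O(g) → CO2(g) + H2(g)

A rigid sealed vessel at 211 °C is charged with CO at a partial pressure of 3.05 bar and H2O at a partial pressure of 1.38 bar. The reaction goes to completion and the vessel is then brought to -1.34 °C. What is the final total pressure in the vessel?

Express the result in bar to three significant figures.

2.49 bar

At constant V, partial pressures at 211 °C are proportional to moles, so apply stoichiometry directly to pressures.
P(H2O) required for 3.05 bar of CO = (1/1) × 3.05 = 3.050 bar; available 1.38 bar, so H2O is limiting.
P(CO) remaining = 3.05 − (1/1) × 1.38 = 1.670 bar
P(gaseous products) = (1+1)/1 × 1.38 = 2.760 bar
P_total at 211 °C = 1.670 + 2.760 = 4.430 bar
Scaling to -1.34 °C: P = 4.430 × 271.81/484.15 = 2.487 bar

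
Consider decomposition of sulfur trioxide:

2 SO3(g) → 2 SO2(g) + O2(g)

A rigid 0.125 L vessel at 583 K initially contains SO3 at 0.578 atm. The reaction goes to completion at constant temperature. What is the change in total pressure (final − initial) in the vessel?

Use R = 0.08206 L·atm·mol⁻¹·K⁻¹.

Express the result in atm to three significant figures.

Rigid vessel, constant T ⇒ P scales with total gas moles (2 → 3).
P_final = (3/2) × 0.578 = 0.8670 atm; ΔP = 0.8670 − 0.578 = 0.2890 atm

0.289 atm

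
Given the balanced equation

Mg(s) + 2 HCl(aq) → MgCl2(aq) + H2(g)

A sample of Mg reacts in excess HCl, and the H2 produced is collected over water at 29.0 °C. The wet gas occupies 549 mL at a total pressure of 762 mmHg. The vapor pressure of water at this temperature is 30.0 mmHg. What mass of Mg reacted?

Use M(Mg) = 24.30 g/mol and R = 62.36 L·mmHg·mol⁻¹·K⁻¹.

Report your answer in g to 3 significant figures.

0.518 g

P(H2) = 762 − 30.0 = 732.0 mmHg
n(H2) = PV/RT = (732.0 × 0.5490) / (62.36 × 302.15) = 0.02133 mol
n(Mg) = (1/1) × 0.02133 = 0.02133 mol
m(Mg) = 0.02133 × 24.30 = 0.5183 g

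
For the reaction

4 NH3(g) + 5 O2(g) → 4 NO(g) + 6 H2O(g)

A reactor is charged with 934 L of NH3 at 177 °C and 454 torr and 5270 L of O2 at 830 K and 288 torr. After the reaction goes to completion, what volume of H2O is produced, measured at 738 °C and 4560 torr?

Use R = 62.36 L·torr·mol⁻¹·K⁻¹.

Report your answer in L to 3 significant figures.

n(NH3) = PV/RT = (454 × 934) / (62.36 × 450.15) = 15.11 mol
n(O2) = PV/RT = (288 × 5270) / (62.36 × 830) = 29.32 mol
For 15.11 mol NH3, stoichiometry requires (5/4) × 15.11 = 18.89 mol O2; 29.32 mol is available, so NH3 is limiting.
n(H2O) = (6/4) × 15.11 = 22.66 mol
V(H2O) = nRT/P = 22.66 × 62.36 × 1011.15 / 4560 = 313.3 L

313 L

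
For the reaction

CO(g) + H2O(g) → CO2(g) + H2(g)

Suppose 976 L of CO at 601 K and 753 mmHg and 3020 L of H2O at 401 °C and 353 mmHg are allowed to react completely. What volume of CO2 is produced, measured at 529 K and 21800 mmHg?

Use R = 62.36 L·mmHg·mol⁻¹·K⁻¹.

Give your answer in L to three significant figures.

n(CO) = PV/RT = (753 × 976) / (62.36 × 601) = 19.61 mol
n(H2O) = PV/RT = (353 × 3020) / (62.36 × 674.15) = 25.36 mol
For 19.61 mol CO, stoichiometry requires (1/1) × 19.61 = 19.61 mol H2O; 25.36 mol is available, so CO is limiting.
n(CO2) = (1/1) × 19.61 = 19.61 mol
V(CO2) = nRT/P = 19.61 × 62.36 × 529 / 21800 = 29.67 L

29.7 L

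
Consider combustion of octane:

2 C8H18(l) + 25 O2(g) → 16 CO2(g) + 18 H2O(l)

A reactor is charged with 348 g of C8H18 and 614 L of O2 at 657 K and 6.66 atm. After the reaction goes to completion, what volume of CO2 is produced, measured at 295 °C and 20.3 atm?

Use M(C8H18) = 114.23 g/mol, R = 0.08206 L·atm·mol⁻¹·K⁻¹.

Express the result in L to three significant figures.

n(C8H18) = 348 / 114.23 = 3.046 mol
n(O2) = PV/RT = (6.66 × 614) / (0.08206 × 657) = 75.85 mol
For 3.046 mol C8H18, stoichiometry requires (25/2) × 3.046 = 38.07 mol O2; 75.85 mol is available, so C8H18 is limiting.
n(CO2) = (16/2) × 3.046 = 24.37 mol
V(CO2) = nRT/P = 24.37 × 0.08206 × 568.15 / 20.3 = 55.97 L

56.0 L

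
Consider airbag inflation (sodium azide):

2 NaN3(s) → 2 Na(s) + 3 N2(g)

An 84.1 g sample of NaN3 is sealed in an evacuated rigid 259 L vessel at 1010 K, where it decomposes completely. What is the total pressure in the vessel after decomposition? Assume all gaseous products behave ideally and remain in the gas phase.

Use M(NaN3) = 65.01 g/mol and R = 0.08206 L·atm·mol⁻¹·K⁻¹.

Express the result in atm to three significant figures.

n(NaN3) = 84.1 / 65.01 = 1.294 mol
n(gas produced) = (3/2) × 1.294 = 1.941 mol
P = nRT/V = 1.941 × 0.08206 × 1010 / 259 = 0.6211 atm

0.621 atm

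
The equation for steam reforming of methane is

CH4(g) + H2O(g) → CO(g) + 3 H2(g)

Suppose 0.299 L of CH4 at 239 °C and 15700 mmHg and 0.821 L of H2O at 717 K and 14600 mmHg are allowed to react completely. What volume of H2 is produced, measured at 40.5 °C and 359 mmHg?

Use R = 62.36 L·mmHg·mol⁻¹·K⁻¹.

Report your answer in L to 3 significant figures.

24.0 L

n(CH4) = PV/RT = (15700 × 0.299) / (62.36 × 512.15) = 0.1470 mol
n(H2O) = PV/RT = (14600 × 0.821) / (62.36 × 717) = 0.2681 mol
For 0.1470 mol CH4, stoichiometry requires (1/1) × 0.1470 = 0.1470 mol H2O; 0.2681 mol is available, so CH4 is limiting.
n(H2) = (3/1) × 0.1470 = 0.4410 mol
V(H2) = nRT/P = 0.4410 × 62.36 × 313.65 / 359 = 24.03 L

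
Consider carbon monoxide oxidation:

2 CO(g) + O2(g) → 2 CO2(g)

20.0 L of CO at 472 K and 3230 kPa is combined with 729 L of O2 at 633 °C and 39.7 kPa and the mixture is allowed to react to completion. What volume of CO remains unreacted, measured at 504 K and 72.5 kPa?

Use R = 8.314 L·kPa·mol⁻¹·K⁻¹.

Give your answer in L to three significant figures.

507 L

n(CO) = PV/RT = (3230 × 20.0) / (8.314 × 472) = 16.46 mol
n(O2) = PV/RT = (39.7 × 729) / (8.314 × 906.15) = 3.842 mol
For 16.46 mol CO, stoichiometry requires (1/2) × 16.46 = 8.230 mol O2; 3.842 mol is available, so O2 is limiting.
n(CO) consumed = (2/1) × 3.842 = 7.684 mol; remaining = 16.46 − 7.684 = 8.776 mol
V(CO) = nRT/P = 8.776 × 8.314 × 504 / 72.5 = 507.2 L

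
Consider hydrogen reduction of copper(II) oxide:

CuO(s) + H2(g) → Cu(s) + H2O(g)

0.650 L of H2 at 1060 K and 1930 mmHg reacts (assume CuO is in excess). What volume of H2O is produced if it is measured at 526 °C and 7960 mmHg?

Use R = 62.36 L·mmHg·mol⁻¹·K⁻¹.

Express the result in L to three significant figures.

0.119 L

n(H2) = PV/RT = (1930 × 0.650) / (62.36 × 1060) = 0.01898 mol
n(H2O) = (1/1) × 0.01898 = 0.01898 mol
V = nRT/P = 0.01898 × 62.36 × 799.15 / 7960 = 0.1188 L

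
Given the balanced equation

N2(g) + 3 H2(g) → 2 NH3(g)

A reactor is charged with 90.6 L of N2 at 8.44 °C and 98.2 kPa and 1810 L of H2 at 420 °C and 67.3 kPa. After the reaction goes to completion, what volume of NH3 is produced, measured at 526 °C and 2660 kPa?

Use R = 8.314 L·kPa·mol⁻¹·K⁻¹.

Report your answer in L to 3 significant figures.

19.0 L

n(N2) = PV/RT = (98.2 × 90.6) / (8.314 × 281.59) = 3.800 mol
n(H2) = PV/RT = (67.3 × 1810) / (8.314 × 693.15) = 21.14 mol
For 3.800 mol N2, stoichiometry requires (3/1) × 3.800 = 11.40 mol H2; 21.14 mol is available, so N2 is limiting.
n(NH3) = (2/1) × 3.800 = 7.600 mol
V(NH3) = nRT/P = 7.600 × 8.314 × 799.15 / 2660 = 18.98 L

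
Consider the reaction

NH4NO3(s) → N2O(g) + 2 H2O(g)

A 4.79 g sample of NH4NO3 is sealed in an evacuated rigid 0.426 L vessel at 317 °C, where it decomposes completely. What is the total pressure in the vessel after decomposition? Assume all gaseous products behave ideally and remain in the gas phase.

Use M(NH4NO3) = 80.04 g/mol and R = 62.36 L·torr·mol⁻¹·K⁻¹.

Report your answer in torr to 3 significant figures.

n(NH4NO3) = 4.79 / 80.04 = 0.05985 mol
n(gas produced) = (3/1) × 0.05985 = 0.1795 mol
P = nRT/V = 0.1795 × 62.36 × 590.15 / 0.426 = 15510 torr

15500 torr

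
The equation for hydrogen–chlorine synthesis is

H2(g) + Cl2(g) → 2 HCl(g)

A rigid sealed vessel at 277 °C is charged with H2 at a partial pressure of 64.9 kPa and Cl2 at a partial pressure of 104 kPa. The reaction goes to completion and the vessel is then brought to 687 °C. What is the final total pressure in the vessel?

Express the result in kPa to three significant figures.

295 kPa

Because the vessel is rigid and T is held at 277 °C, work the stoichiometry in partial pressures (P_i = n_iRT/V).
P(Cl2) required for 64.9 kPa of H2 = (1/1) × 64.9 = 64.90 kPa; available 104 kPa, so H2 is limiting.
P(Cl2) remaining = 104 − (1/1) × 64.9 = 39.10 kPa
P(gaseous products) = (2)/1 × 64.9 = 129.8 kPa
P_total at 277 °C = 39.10 + 129.8 = 168.9 kPa
Scaling to 687 °C: P = 168.9 × 960.15/550.15 = 294.8 kPa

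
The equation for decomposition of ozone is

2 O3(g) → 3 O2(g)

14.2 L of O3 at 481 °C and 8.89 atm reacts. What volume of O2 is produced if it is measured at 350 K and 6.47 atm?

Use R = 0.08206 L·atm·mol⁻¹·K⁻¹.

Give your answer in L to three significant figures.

n(O3) = PV/RT = (8.89 × 14.2) / (0.08206 × 754.15) = 2.040 mol
n(O2) = (3/2) × 2.040 = 3.060 mol
V = nRT/P = 3.060 × 0.08206 × 350 / 6.47 = 13.58 L

13.6 L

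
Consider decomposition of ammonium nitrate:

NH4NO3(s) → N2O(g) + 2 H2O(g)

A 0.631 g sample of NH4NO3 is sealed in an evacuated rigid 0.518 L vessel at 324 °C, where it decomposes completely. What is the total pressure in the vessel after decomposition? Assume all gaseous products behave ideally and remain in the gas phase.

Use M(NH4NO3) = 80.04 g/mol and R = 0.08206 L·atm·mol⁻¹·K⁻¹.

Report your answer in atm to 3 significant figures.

2.24 atm

n(NH4NO3) = 0.631 / 80.04 = 0.007884 mol
n(gas produced) = (3/1) × 0.007884 = 0.02365 mol
P = nRT/V = 0.02365 × 0.08206 × 597.15 / 0.518 = 2.237 atm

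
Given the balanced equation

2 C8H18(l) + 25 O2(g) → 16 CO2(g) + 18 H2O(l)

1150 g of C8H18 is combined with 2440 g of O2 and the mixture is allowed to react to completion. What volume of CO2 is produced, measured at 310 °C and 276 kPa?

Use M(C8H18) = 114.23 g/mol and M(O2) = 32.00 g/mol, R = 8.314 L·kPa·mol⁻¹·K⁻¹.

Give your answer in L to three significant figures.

n(C8H18) = 1150 / 114.23 = 10.07 mol
n(O2) = 2440 / 32.00 = 76.25 mol
For 10.07 mol C8H18, stoichiometry requires (25/2) × 10.07 = 125.9 mol O2; 76.25 mol is available, so O2 is limiting.
n(CO2) = (16/25) × 76.25 = 48.80 mol
V(CO2) = nRT/P = 48.80 × 8.314 × 583.15 / 276 = 857.2 L

857 L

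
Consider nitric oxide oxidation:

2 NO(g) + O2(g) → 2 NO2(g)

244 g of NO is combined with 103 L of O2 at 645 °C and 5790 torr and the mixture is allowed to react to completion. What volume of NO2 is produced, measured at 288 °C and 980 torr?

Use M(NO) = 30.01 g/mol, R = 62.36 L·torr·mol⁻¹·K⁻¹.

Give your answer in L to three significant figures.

n(NO) = 244 / 30.01 = 8.131 mol
n(O2) = PV/RT = (5790 × 103) / (62.36 × 918.15) = 10.42 mol
For 8.131 mol NO, stoichiometry requires (1/2) × 8.131 = 4.066 mol O2; 10.42 mol is available, so NO is limiting.
n(NO2) = (2/2) × 8.131 = 8.131 mol
V(NO2) = nRT/P = 8.131 × 62.36 × 561.15 / 980 = 290.3 L

290 L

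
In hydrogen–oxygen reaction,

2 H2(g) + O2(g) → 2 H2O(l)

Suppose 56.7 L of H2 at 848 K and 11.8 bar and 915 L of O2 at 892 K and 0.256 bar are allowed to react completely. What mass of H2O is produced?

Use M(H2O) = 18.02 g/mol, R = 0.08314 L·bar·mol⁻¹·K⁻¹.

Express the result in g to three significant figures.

n(H2) = PV/RT = (11.8 × 56.7) / (0.08314 × 848) = 9.490 mol
n(O2) = PV/RT = (0.256 × 915) / (0.08314 × 892) = 3.159 mol
For 9.490 mol H2, stoichiometry requires (1/2) × 9.490 = 4.745 mol O2; 3.159 mol is available, so O2 is limiting.
n(H2O) = (2/1) × 3.159 = 6.318 mol
m(H2O) = 6.318 × 18.02 = 113.9 g

114 g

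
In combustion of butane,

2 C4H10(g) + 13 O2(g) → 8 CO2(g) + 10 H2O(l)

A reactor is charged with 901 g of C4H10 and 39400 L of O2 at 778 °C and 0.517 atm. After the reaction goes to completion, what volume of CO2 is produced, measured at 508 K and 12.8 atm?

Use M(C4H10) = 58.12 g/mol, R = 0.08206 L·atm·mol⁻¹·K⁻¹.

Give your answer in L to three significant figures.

n(C4H10) = 901 / 58.12 = 15.50 mol
n(O2) = PV/RT = (0.517 × 39400) / (0.08206 × 1051.15) = 236.2 mol
For 15.50 mol C4H10, stoichiometry requires (13/2) × 15.50 = 100.8 mol O2; 236.2 mol is available, so C4H10 is limiting.
n(CO2) = (8/2) × 15.50 = 62.00 mol
V(CO2) = nRT/P = 62.00 × 0.08206 × 508 / 12.8 = 201.9 L

202 L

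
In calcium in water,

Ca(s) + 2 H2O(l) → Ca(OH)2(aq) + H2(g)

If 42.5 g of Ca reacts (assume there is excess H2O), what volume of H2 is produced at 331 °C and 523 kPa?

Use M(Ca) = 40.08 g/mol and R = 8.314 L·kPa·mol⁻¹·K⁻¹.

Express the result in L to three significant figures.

10.2 L

n(Ca) = 42.50 / 40.08 = 1.060 mol
n(H2) = (1/1) × 1.060 = 1.060 mol
V = nRT/P = 1.060 × 8.314 × 604.15 / 523 = 10.18 L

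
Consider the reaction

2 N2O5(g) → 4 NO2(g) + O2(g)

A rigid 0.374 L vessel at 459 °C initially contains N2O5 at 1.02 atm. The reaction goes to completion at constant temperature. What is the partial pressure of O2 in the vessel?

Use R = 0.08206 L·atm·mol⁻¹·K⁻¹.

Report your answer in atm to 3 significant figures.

n(N2O5)₀ = PV/RT = (1.02 × 0.374) / (0.08206 × 732.15) = 0.006350 mol
n(O2) = (1/2) × 0.006350 = 0.003175 mol
P(O2) = nRT/V = 0.003175 × 0.08206 × 732.15 / 0.374 = 0.5100 atm

0.510 atm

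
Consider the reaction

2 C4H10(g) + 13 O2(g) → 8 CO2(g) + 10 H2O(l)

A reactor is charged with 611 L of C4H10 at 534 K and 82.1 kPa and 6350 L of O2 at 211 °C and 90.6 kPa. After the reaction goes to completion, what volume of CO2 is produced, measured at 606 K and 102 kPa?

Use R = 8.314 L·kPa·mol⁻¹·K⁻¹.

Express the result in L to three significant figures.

n(C4H10) = PV/RT = (82.1 × 611) / (8.314 × 534) = 11.30 mol
n(O2) = PV/RT = (90.6 × 6350) / (8.314 × 484.15) = 142.9 mol
For 11.30 mol C4H10, stoichiometry requires (13/2) × 11.30 = 73.45 mol O2; 142.9 mol is available, so C4H10 is limiting.
n(CO2) = (8/2) × 11.30 = 45.20 mol
V(CO2) = nRT/P = 45.20 × 8.314 × 606 / 102 = 2233 L

2230 L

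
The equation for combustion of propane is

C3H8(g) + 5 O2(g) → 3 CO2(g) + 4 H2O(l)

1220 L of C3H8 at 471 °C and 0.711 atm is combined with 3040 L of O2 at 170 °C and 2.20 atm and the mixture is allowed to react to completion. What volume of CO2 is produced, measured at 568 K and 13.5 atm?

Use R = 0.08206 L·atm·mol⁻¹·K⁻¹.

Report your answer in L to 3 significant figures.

n(C3H8) = PV/RT = (0.711 × 1220) / (0.08206 × 744.15) = 14.20 mol
n(O2) = PV/RT = (2.20 × 3040) / (0.08206 × 443.15) = 183.9 mol
For 14.20 mol C3H8, stoichiometry requires (5/1) × 14.20 = 71.00 mol O2; 183.9 mol is available, so C3H8 is limiting.
n(CO2) = (3/1) × 14.20 = 42.60 mol
V(CO2) = nRT/P = 42.60 × 0.08206 × 568 / 13.5 = 147.1 L

147 L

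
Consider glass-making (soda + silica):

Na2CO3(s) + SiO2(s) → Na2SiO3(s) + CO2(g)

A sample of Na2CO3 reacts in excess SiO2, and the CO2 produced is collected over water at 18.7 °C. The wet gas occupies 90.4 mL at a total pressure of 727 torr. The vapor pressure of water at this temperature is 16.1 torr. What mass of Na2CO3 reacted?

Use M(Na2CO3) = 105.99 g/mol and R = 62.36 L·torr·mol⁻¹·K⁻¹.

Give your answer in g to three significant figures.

0.374 g

P(CO2) = 727 − 16.1 = 710.9 torr
n(CO2) = PV/RT = (710.9 × 0.09040) / (62.36 × 291.85) = 0.003531 mol
n(Na2CO3) = (1/1) × 0.003531 = 0.003531 mol
m(Na2CO3) = 0.003531 × 105.99 = 0.3743 g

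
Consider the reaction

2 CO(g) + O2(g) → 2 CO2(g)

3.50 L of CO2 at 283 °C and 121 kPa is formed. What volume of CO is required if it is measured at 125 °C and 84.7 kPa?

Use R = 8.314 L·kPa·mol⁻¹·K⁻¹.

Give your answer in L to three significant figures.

3.58 L

n(CO2) = PV/RT = (121 × 3.50) / (8.314 × 556.15) = 0.09159 mol
n(CO) = (2/2) × 0.09159 = 0.09159 mol
V = nRT/P = 0.09159 × 8.314 × 398.15 / 84.7 = 3.579 L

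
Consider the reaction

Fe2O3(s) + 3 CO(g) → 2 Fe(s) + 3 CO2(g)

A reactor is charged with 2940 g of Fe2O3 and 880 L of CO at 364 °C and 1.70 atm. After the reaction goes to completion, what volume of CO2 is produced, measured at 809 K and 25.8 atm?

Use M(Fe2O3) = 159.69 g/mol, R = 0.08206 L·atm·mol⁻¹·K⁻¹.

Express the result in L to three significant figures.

73.6 L

n(Fe2O3) = 2940 / 159.69 = 18.41 mol
n(CO) = PV/RT = (1.70 × 880) / (0.08206 × 637.15) = 28.61 mol
For 18.41 mol Fe2O3, stoichiometry requires (3/1) × 18.41 = 55.23 mol CO; 28.61 mol is available, so CO is limiting.
n(CO2) = (3/3) × 28.61 = 28.61 mol
V(CO2) = nRT/P = 28.61 × 0.08206 × 809 / 25.8 = 73.62 L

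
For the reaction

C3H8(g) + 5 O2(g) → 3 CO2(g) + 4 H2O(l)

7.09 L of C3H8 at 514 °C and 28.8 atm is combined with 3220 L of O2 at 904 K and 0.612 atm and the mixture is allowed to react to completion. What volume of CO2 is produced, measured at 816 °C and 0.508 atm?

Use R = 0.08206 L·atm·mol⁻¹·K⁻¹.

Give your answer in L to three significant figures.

1670 L

n(C3H8) = PV/RT = (28.8 × 7.09) / (0.08206 × 787.15) = 3.161 mol
n(O2) = PV/RT = (0.612 × 3220) / (0.08206 × 904) = 26.56 mol
For 3.161 mol C3H8, stoichiometry requires (5/1) × 3.161 = 15.80 mol O2; 26.56 mol is available, so C3H8 is limiting.
n(CO2) = (3/1) × 3.161 = 9.483 mol
V(CO2) = nRT/P = 9.483 × 0.08206 × 1089.15 / 0.508 = 1668 L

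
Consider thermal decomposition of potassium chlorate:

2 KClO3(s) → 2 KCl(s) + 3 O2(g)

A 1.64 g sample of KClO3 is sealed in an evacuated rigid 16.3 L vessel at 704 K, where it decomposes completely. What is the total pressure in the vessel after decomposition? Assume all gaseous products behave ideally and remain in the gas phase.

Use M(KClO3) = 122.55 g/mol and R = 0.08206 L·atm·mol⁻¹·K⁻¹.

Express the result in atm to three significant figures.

0.0711 atm

n(KClO3) = 1.64 / 122.55 = 0.01338 mol
n(gas produced) = (3/2) × 0.01338 = 0.02007 mol
P = nRT/V = 0.02007 × 0.08206 × 704 / 16.3 = 0.07113 atm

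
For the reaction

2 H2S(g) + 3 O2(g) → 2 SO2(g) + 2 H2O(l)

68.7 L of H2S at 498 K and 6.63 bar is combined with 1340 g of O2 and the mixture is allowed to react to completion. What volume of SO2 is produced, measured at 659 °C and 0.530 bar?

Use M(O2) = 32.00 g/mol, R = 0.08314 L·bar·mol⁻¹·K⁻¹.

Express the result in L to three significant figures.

n(H2S) = PV/RT = (6.63 × 68.7) / (0.08314 × 498) = 11.00 mol
n(O2) = 1340 / 32.00 = 41.88 mol
For 11.00 mol H2S, stoichiometry requires (3/2) × 11.00 = 16.50 mol O2; 41.88 mol is available, so H2S is limiting.
n(SO2) = (2/2) × 11.00 = 11.00 mol
V(SO2) = nRT/P = 11.00 × 0.08314 × 932.15 / 0.530 = 1608 L

1610 L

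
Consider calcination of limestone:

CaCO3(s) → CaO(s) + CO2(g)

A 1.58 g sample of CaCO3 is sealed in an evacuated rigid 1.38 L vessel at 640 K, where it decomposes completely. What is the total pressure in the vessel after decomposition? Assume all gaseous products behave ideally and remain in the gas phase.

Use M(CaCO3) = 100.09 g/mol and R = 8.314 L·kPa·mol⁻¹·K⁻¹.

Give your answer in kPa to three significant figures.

n(CaCO3) = 1.58 / 100.09 = 0.01579 mol
n(gas produced) = (1/1) × 0.01579 = 0.01579 mol
P = nRT/V = 0.01579 × 8.314 × 640 / 1.38 = 60.88 kPa

60.9 kPa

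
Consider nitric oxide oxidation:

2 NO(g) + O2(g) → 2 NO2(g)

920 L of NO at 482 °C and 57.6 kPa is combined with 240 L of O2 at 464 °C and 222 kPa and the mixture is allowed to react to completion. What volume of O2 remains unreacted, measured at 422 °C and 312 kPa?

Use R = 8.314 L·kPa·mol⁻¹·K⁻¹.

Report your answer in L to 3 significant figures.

82.9 L

n(NO) = PV/RT = (57.6 × 920) / (8.314 × 755.15) = 8.440 mol
n(O2) = PV/RT = (222 × 240) / (8.314 × 737.15) = 8.694 mol
For 8.440 mol NO, stoichiometry requires (1/2) × 8.440 = 4.220 mol O2; 8.694 mol is available, so NO is limiting.
n(O2) consumed = (1/2) × 8.440 = 4.220 mol; remaining = 8.694 − 4.220 = 4.474 mol
V(O2) = nRT/P = 4.474 × 8.314 × 695.15 / 312 = 82.88 L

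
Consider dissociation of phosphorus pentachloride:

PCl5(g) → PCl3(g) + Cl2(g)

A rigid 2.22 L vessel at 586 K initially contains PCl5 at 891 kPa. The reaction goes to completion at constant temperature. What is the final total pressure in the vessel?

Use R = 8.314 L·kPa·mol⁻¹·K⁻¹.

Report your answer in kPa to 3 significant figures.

1780 kPa

Rigid vessel, constant T ⇒ P scales with total gas moles (1 → 2).
P_final = (2/1) × 891 = 1782 kPa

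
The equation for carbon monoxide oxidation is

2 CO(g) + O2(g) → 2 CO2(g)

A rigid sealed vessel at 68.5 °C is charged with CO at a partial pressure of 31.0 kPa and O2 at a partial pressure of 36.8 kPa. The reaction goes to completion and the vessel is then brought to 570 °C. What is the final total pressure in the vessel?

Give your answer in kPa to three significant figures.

129 kPa

With V and T fixed, P_i ∝ n_i, so the mole ratios apply directly to partial pressures at 68.5 °C.
P(O2) required for 31.0 kPa of CO = (1/2) × 31.0 = 15.50 kPa; available 36.8 kPa, so CO is limiting.
P(O2) remaining = 36.8 − (1/2) × 31.0 = 21.30 kPa
P(gaseous products) = (2)/2 × 31.0 = 31.00 kPa
P_total at 68.5 °C = 21.30 + 31.00 = 52.30 kPa
Scaling to 570 °C: P = 52.30 × 843.15/341.65 = 129.1 kPa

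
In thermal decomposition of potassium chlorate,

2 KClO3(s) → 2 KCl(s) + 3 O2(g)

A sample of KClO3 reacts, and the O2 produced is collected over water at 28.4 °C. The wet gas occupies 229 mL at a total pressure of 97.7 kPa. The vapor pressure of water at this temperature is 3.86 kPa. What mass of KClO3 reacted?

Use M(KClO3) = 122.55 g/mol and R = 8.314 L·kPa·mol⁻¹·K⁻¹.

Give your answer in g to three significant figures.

P(O2) = 97.7 − 3.86 = 93.84 kPa
n(O2) = PV/RT = (93.84 × 0.2290) / (8.314 × 301.55) = 0.008571 mol
n(KClO3) = (2/3) × 0.008571 = 0.005714 mol
m(KClO3) = 0.005714 × 122.55 = 0.7003 g

0.700 g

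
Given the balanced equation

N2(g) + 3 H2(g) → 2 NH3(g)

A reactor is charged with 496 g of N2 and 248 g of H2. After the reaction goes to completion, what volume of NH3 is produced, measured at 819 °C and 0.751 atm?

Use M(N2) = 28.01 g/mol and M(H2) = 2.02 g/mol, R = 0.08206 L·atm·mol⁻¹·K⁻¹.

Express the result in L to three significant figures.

n(N2) = 496 / 28.01 = 17.71 mol
n(H2) = 248 / 2.02 = 122.8 mol
For 17.71 mol N2, stoichiometry requires (3/1) × 17.71 = 53.13 mol H2; 122.8 mol is available, so N2 is limiting.
n(NH3) = (2/1) × 17.71 = 35.42 mol
V(NH3) = nRT/P = 35.42 × 0.08206 × 1092.15 / 0.751 = 4227 L

4230 L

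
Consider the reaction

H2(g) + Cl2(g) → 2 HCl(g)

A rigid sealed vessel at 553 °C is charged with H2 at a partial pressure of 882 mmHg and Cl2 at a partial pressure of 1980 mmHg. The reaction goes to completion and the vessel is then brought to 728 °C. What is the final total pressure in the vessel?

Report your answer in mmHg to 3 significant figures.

At constant V, partial pressures at 553 °C are proportional to moles, so apply stoichiometry directly to pressures.
P(Cl2) required for 882 mmHg of H2 = (1/1) × 882 = 882.0 mmHg; available 1980 mmHg, so H2 is limiting.
P(Cl2) remaining = 1980 − (1/1) × 882 = 1098 mmHg
P(gaseous products) = (2)/1 × 882 = 1764 mmHg
P_total at 553 °C = 1098 + 1764 = 2862 mmHg
Scaling to 728 °C: P = 2862 × 1001.15/826.15 = 3468 mmHg

3470 mmHg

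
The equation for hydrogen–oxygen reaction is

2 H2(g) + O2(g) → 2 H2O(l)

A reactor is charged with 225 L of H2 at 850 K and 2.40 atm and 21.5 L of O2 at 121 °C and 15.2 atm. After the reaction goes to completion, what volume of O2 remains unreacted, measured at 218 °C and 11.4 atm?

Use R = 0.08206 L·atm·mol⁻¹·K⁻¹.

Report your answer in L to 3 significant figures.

n(H2) = PV/RT = (2.40 × 225) / (0.08206 × 850) = 7.742 mol
n(O2) = PV/RT = (15.2 × 21.5) / (0.08206 × 394.15) = 10.10 mol
For 7.742 mol H2, stoichiometry requires (1/2) × 7.742 = 3.871 mol O2; 10.10 mol is available, so H2 is limiting.
n(O2) consumed = (1/2) × 7.742 = 3.871 mol; remaining = 10.10 − 3.871 = 6.229 mol
V(O2) = nRT/P = 6.229 × 0.08206 × 491.15 / 11.4 = 22.02 L

22.0 L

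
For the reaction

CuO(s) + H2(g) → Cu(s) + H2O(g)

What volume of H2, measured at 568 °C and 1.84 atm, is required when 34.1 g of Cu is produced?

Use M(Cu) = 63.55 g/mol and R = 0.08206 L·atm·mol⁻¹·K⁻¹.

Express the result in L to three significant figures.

n(Cu) = 34.10 / 63.55 = 0.5366 mol
n(H2) = (1/1) × 0.5366 = 0.5366 mol
V = nRT/P = 0.5366 × 0.08206 × 841.15 / 1.84 = 20.13 L

20.1 L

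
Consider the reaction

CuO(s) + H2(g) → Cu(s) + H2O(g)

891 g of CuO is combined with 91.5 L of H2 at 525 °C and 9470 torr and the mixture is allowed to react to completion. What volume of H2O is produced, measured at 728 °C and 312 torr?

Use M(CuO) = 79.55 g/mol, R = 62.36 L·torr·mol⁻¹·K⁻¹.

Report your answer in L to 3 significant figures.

2240 L

n(CuO) = 891 / 79.55 = 11.20 mol
n(H2) = PV/RT = (9470 × 91.5) / (62.36 × 798.15) = 17.41 mol
For 11.20 mol CuO, stoichiometry requires (1/1) × 11.20 = 11.20 mol H2; 17.41 mol is available, so CuO is limiting.
n(H2O) = (1/1) × 11.20 = 11.20 mol
V(H2O) = nRT/P = 11.20 × 62.36 × 1001.15 / 312 = 2241 L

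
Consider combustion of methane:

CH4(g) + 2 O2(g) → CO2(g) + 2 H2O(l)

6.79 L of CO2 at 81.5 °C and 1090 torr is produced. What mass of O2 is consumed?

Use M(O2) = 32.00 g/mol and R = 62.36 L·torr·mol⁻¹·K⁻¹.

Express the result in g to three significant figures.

21.4 g

n(CO2) = PV/RT = (1090 × 6.79) / (62.36 × 354.65) = 0.3346 mol
n(O2) = (2/1) × 0.3346 = 0.6692 mol
m(O2) = 0.6692 × 32.00 = 21.41 g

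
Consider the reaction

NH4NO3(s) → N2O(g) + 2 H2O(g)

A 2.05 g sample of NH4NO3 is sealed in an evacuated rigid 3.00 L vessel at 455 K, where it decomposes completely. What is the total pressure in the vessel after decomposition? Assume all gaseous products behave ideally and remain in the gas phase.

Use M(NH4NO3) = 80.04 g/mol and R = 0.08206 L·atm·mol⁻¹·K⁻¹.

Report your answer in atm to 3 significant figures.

0.956 atm

n(NH4NO3) = 2.05 / 80.04 = 0.02561 mol
n(gas produced) = (3/1) × 0.02561 = 0.07683 mol
P = nRT/V = 0.07683 × 0.08206 × 455 / 3.00 = 0.9562 atm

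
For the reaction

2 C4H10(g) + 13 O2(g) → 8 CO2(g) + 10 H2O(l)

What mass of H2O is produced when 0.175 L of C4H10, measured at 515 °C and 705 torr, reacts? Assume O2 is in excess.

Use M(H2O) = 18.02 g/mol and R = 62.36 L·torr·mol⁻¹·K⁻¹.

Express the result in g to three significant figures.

0.226 g

n(C4H10) = PV/RT = (705 × 0.175) / (62.36 × 788.15) = 0.002510 mol
n(H2O) = (10/2) × 0.002510 = 0.01255 mol
m(H2O) = 0.01255 × 18.02 = 0.2262 g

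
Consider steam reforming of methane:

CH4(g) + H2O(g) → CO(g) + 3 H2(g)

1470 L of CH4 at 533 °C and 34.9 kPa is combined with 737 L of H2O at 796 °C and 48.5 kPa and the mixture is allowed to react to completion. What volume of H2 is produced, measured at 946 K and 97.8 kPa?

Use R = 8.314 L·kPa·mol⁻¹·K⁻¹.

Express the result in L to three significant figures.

n(CH4) = PV/RT = (34.9 × 1470) / (8.314 × 806.15) = 7.655 mol
n(H2O) = PV/RT = (48.5 × 737) / (8.314 × 1069.15) = 4.021 mol
For 7.655 mol CH4, stoichiometry requires (1/1) × 7.655 = 7.655 mol H2O; 4.021 mol is available, so H2O is limiting.
n(H2) = (3/1) × 4.021 = 12.06 mol
V(H2) = nRT/P = 12.06 × 8.314 × 946 / 97.8 = 969.9 L

970 L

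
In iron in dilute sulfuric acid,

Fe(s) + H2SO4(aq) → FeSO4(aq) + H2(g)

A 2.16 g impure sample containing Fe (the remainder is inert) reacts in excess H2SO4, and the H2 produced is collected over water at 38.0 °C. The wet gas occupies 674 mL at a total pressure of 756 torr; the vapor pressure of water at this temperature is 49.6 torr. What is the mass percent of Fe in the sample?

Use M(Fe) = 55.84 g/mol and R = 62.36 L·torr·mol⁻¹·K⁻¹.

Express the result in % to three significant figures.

63.4 %

P(H2) = 756 − 49.6 = 706.4 torr
n(H2) = PV/RT = (706.4 × 0.6740) / (62.36 × 311.15) = 0.02454 mol
n(Fe) = (1/1) × 0.02454 = 0.02454 mol
m(Fe) = 0.02454 × 55.84 = 1.370 g
%Fe = 1.370 / 2.16 × 100 = 63.43%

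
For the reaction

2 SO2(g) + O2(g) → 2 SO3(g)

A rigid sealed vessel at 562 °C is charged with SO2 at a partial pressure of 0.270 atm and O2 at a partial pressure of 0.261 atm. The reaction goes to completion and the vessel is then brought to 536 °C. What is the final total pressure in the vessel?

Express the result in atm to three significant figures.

At constant V, partial pressures at 562 °C are proportional to moles, so apply stoichiometry directly to pressures.
P(O2) required for 0.270 atm of SO2 = (1/2) × 0.270 = 0.1350 atm; available 0.261 atm, so SO2 is limiting.
P(O2) remaining = 0.261 − (1/2) × 0.270 = 0.1260 atm
P(gaseous products) = (2)/2 × 0.270 = 0.2700 atm
P_total at 562 °C = 0.1260 + 0.2700 = 0.3960 atm
Scaling to 536 °C: P = 0.3960 × 809.15/835.15 = 0.3837 atm

0.384 atm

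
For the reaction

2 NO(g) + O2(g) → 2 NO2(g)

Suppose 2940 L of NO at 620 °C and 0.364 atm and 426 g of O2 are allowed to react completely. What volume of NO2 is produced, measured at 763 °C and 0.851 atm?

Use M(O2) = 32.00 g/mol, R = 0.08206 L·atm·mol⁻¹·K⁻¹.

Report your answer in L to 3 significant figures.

1460 L

n(NO) = PV/RT = (0.364 × 2940) / (0.08206 × 893.15) = 14.60 mol
n(O2) = 426 / 32.00 = 13.31 mol
For 14.60 mol NO, stoichiometry requires (1/2) × 14.60 = 7.300 mol O2; 13.31 mol is available, so NO is limiting.
n(NO2) = (2/2) × 14.60 = 14.60 mol
V(NO2) = nRT/P = 14.60 × 0.08206 × 1036.15 / 0.851 = 1459 L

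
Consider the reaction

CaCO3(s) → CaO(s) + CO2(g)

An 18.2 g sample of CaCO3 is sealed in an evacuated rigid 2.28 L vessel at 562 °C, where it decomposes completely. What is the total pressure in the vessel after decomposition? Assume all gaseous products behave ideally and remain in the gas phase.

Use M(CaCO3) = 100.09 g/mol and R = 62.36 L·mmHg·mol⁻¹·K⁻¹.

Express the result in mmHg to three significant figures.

4150 mmHg

n(CaCO3) = 18.2 / 100.09 = 0.1818 mol
n(gas produced) = (1/1) × 0.1818 = 0.1818 mol
P = nRT/V = 0.1818 × 62.36 × 835.15 / 2.28 = 4153 mmHg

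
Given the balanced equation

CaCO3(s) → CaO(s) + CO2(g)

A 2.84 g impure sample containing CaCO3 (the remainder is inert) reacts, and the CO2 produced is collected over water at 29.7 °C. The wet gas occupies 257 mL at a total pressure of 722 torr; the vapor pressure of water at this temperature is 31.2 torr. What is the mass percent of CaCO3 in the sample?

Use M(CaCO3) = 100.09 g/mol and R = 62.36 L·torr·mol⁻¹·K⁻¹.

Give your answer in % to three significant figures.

33.1 %

P(CO2) = 722 − 31.2 = 690.8 torr
n(CO2) = PV/RT = (690.8 × 0.2570) / (62.36 × 302.85) = 0.009401 mol
n(CaCO3) = (1/1) × 0.009401 = 0.009401 mol
m(CaCO3) = 0.009401 × 100.09 = 0.9409 g
%CaCO3 = 0.9409 / 2.84 × 100 = 33.13%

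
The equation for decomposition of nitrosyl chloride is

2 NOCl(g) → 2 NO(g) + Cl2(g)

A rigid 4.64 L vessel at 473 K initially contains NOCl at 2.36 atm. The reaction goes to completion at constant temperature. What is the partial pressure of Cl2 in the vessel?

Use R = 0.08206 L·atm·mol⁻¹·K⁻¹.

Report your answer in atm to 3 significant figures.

n(NOCl)₀ = PV/RT = (2.36 × 4.64) / (0.08206 × 473) = 0.2821 mol
n(Cl2) = (1/2) × 0.2821 = 0.1411 mol
P(Cl2) = nRT/V = 0.1411 × 0.08206 × 473 / 4.64 = 1.180 atm

1.18 atm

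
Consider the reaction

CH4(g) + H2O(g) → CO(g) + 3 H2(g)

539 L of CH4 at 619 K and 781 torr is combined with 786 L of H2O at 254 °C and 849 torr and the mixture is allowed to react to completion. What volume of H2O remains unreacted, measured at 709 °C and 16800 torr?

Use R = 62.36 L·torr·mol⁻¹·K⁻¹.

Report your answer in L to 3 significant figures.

34.2 L

n(CH4) = PV/RT = (781 × 539) / (62.36 × 619) = 10.91 mol
n(H2O) = PV/RT = (849 × 786) / (62.36 × 527.15) = 20.30 mol
For 10.91 mol CH4, stoichiometry requires (1/1) × 10.91 = 10.91 mol H2O; 20.30 mol is available, so CH4 is limiting.
n(H2O) consumed = (1/1) × 10.91 = 10.91 mol; remaining = 20.30 − 10.91 = 9.390 mol
V(H2O) = nRT/P = 9.390 × 62.36 × 982.15 / 16800 = 34.23 L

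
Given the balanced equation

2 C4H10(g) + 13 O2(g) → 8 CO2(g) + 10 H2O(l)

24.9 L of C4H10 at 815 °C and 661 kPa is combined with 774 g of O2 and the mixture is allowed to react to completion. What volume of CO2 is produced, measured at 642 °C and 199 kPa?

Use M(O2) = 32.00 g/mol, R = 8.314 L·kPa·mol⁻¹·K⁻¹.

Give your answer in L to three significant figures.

278 L

n(C4H10) = PV/RT = (661 × 24.9) / (8.314 × 1088.15) = 1.819 mol
n(O2) = 774 / 32.00 = 24.19 mol
For 1.819 mol C4H10, stoichiometry requires (13/2) × 1.819 = 11.82 mol O2; 24.19 mol is available, so C4H10 is limiting.
n(CO2) = (8/2) × 1.819 = 7.276 mol
V(CO2) = nRT/P = 7.276 × 8.314 × 915.15 / 199 = 278.2 L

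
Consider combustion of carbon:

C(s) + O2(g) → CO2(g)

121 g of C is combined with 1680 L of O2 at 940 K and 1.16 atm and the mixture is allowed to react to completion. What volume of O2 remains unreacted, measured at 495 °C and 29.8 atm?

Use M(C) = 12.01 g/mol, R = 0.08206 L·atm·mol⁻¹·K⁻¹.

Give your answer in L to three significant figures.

n(C) = 121 / 12.01 = 10.07 mol
n(O2) = PV/RT = (1.16 × 1680) / (0.08206 × 940) = 25.26 mol
For 10.07 mol C, stoichiometry requires (1/1) × 10.07 = 10.07 mol O2; 25.26 mol is available, so C is limiting.
n(O2) consumed = (1/1) × 10.07 = 10.07 mol; remaining = 25.26 − 10.07 = 15.19 mol
V(O2) = nRT/P = 15.19 × 0.08206 × 768.15 / 29.8 = 32.13 L

32.1 L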